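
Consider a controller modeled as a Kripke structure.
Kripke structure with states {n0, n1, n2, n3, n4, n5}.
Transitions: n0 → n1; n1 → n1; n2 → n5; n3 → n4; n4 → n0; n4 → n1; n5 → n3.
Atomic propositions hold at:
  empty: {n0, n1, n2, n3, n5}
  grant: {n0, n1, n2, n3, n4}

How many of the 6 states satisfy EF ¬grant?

2

Sat(¬grant) = {n5}
EF ¬grant: least fixpoint, start Z0 = {n5}, add states with some successor in Z. Z1 = {n2, n5}; fixed.
Sat(EF ¬grant) = {n2, n5}
|Sat(EF ¬grant)| = |{n2, n5}| = 2.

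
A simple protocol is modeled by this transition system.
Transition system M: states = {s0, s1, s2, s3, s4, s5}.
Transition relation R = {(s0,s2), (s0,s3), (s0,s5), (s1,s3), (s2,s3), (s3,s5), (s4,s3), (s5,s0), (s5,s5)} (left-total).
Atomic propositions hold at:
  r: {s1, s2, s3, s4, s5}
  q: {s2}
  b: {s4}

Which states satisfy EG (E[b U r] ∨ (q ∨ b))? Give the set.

E[b U r]: least fixpoint, start Z0 = Sat(r) = {s1, s2, s3, s4, s5}, add states in Sat(b) with some successor in Z. Already a fixed point.
Sat(E[b U r]) = {s1, s2, s3, s4, s5}
Sat(q ∨ b) = {s2, s4}
Sat(E[b U r] ∨ (q ∨ b)) = {s1, s2, s3, s4, s5}
EG (E[b U r] ∨ (q ∨ b)): greatest fixpoint, start Z0 = {s1, s2, s3, s4, s5}, keep only states in Sat with some successor in Z. Already a fixed point.
Sat(EG (E[b U r] ∨ (q ∨ b))) = {s1, s2, s3, s4, s5}

{s1, s2, s3, s4, s5}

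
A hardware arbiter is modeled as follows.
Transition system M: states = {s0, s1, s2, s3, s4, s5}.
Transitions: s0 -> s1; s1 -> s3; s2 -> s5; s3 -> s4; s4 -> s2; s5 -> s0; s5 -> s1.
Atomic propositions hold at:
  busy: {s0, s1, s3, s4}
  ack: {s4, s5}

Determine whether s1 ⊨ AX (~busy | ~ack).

Yes

Sat(~busy) = {s2, s5}
Sat(~ack) = {s0, s1, s2, s3}
Sat(~busy | ~ack) = {s0, s1, s2, s3, s5}
Sat(AX (~busy | ~ack)) = {s : every successor in {s0, s1, s2, s3, s5}} = {s0, s1, s2, s4, s5}
s1 ∈ Sat(AX (~busy | ~ack)) = {s0, s1, s2, s4, s5}, so the formula holds at s1.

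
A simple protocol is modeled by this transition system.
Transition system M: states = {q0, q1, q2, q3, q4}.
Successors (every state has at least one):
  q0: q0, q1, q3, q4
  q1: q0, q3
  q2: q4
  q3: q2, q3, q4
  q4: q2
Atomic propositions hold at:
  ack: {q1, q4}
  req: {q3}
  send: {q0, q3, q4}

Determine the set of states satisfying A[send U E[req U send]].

E[req U send]: least fixpoint, start Z0 = Sat(send) = {q0, q3, q4}, add states in Sat(req) with some successor in Z. Already a fixed point.
Sat(E[req U send]) = {q0, q3, q4}
A[send U E[req U send]]: least fixpoint, start Z0 = Sat(E[req U send]) = {q0, q3, q4}, add states in Sat(send) with every successor in Z. Already a fixed point.
Sat(A[send U E[req U send]]) = {q0, q3, q4}

{q0, q3, q4}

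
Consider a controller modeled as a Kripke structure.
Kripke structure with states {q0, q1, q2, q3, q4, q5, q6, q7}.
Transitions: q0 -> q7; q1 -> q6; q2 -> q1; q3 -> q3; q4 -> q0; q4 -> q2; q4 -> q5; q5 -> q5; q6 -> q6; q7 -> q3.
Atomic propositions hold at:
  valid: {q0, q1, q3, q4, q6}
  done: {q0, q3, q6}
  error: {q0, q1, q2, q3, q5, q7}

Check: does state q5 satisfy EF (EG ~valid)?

Sat(~valid) = {q2, q5, q7}
EG ~valid: greatest fixpoint, start Z0 = {q2, q5, q7}, keep only states in Sat with some successor in Z. Z1 = {q5}; fixed.
Sat(EG ~valid) = {q5}
EF (EG ~valid): least fixpoint, start Z0 = {q5}, add states with some successor in Z. Z1 = {q4, q5}; fixed.
Sat(EF (EG ~valid)) = {q4, q5}
q5 ∈ Sat(EF (EG ~valid)) = {q4, q5}, so the formula holds at q5.

Yes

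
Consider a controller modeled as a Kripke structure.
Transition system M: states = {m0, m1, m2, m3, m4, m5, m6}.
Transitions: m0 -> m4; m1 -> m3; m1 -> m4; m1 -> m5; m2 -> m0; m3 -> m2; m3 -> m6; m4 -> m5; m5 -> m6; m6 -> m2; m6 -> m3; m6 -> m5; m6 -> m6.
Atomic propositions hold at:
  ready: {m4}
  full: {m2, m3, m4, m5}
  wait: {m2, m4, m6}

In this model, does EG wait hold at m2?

No

EG wait: greatest fixpoint, start Z0 = {m2, m4, m6}, keep only states in Sat with some successor in Z. Z1 = {m6}; fixed.
Sat(EG wait) = {m6}
m2 ∉ Sat(EG wait) = {m6}, so the formula does not hold at m2.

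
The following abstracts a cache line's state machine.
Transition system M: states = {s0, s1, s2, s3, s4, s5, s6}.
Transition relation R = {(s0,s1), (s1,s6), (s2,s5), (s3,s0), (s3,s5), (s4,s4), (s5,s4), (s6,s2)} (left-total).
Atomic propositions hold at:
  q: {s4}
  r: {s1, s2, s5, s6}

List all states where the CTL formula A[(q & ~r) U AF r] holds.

{s0, s1, s2, s3, s5, s6}

Sat(~r) = {s0, s3, s4}
Sat(q & ~r) = {s4}
AF r: least fixpoint, start Z0 = {s1, s2, s5, s6}, add states with every successor in Z. Z1 = {s0, s1, s2, s5, s6}; Z2 = {s0, s1, s2, s3, s5, s6}; fixed.
Sat(AF r) = {s0, s1, s2, s3, s5, s6}
A[(q & ~r) U AF r]: least fixpoint, start Z0 = Sat(AF r) = {s0, s1, s2, s3, s5, s6}, add states in Sat(q & ~r) with every successor in Z. Already a fixed point.
Sat(A[(q & ~r) U AF r]) = {s0, s1, s2, s3, s5, s6}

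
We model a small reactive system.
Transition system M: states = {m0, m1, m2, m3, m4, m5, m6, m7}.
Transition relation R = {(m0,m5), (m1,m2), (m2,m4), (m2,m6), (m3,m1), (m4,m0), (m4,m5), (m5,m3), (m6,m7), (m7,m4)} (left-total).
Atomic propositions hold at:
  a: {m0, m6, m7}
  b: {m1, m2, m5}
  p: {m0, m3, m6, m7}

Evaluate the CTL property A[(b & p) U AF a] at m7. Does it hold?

Sat(b & p) = ∅
AF a: least fixpoint, start Z0 = {m0, m6, m7}, add states with every successor in Z. Already a fixed point.
Sat(AF a) = {m0, m6, m7}
A[(b & p) U AF a]: least fixpoint, start Z0 = Sat(AF a) = {m0, m6, m7}, add states in Sat(b & p) with every successor in Z. Already a fixed point.
Sat(A[(b & p) U AF a]) = {m0, m6, m7}
m7 ∈ Sat(A[(b & p) U AF a]) = {m0, m6, m7}, so the formula holds at m7.

Yes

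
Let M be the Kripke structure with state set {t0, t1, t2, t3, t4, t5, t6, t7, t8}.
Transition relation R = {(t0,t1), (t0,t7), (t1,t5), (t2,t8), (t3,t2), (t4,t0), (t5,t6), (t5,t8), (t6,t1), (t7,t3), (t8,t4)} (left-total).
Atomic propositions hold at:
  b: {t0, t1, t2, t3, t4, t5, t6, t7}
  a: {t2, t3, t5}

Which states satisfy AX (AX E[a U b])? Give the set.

{t0, t2, t4, t5, t6, t7, t8}

E[a U b]: least fixpoint, start Z0 = Sat(b) = {t0, t1, t2, t3, t4, t5, t6, t7}, add states in Sat(a) with some successor in Z. Already a fixed point.
Sat(E[a U b]) = {t0, t1, t2, t3, t4, t5, t6, t7}
Sat(AX E[a U b]) = {s : every successor in {t0, t1, t2, t3, t4, t5, t6, t7}} = {t0, t1, t3, t4, t6, t7, t8}
Sat(AX (AX E[a U b])) = {s : every successor in {t0, t1, t3, t4, t6, t7, t8}} = {t0, t2, t4, t5, t6, t7, t8}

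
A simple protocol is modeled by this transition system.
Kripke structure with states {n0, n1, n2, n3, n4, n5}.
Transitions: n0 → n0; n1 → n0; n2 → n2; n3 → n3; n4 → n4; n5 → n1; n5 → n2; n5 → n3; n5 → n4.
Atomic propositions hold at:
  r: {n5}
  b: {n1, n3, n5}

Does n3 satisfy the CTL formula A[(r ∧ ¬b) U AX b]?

Sat(¬b) = {n0, n2, n4}
Sat(r ∧ ¬b) = ∅
Sat(AX b) = {s : every successor in {n1, n3, n5}} = {n3}
A[(r ∧ ¬b) U AX b]: least fixpoint, start Z0 = Sat(AX b) = {n3}, add states in Sat(r ∧ ¬b) with every successor in Z. Already a fixed point.
Sat(A[(r ∧ ¬b) U AX b]) = {n3}
n3 ∈ Sat(A[(r ∧ ¬b) U AX b]) = {n3}, so the formula holds at n3.

Yes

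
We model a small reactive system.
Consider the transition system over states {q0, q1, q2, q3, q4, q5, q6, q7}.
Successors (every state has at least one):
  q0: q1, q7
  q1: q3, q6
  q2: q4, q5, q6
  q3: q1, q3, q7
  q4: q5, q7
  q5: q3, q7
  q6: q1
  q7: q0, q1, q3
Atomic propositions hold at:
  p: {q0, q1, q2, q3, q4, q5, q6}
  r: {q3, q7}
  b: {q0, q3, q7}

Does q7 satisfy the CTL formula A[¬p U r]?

Sat(¬p) = {q7}
A[¬p U r]: least fixpoint, start Z0 = Sat(r) = {q3, q7}, add states in Sat(¬p) with every successor in Z. Already a fixed point.
Sat(A[¬p U r]) = {q3, q7}
q7 ∈ Sat(A[¬p U r]) = {q3, q7}, so the formula holds at q7.

Yes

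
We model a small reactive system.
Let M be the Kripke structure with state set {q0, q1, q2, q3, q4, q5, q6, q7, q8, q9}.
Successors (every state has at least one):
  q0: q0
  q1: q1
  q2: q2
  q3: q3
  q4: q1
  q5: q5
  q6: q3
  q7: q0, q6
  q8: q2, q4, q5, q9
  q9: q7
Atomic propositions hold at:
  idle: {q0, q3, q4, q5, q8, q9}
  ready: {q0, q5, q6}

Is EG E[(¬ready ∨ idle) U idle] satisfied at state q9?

Sat(¬ready) = {q1, q2, q3, q4, q7, q8, q9}
Sat(¬ready ∨ idle) = {q0, q1, q2, q3, q4, q5, q7, q8, q9}
E[(¬ready ∨ idle) U idle]: least fixpoint, start Z0 = Sat(idle) = {q0, q3, q4, q5, q8, q9}, add states in Sat(¬ready ∨ idle) with some successor in Z. Z1 = {q0, q3, q4, q5, q7, q8, q9}; fixed.
Sat(E[(¬ready ∨ idle) U idle]) = {q0, q3, q4, q5, q7, q8, q9}
EG E[(¬ready ∨ idle) U idle]: greatest fixpoint, start Z0 = {q0, q3, q4, q5, q7, q8, q9}, keep only states in Sat with some successor in Z. Z1 = {q0, q3, q5, q7, q8, q9}; fixed.
Sat(EG E[(¬ready ∨ idle) U idle]) = {q0, q3, q5, q7, q8, q9}
q9 ∈ Sat(EG E[(¬ready ∨ idle) U idle]) = {q0, q3, q5, q7, q8, q9}, so the formula holds at q9.

Yes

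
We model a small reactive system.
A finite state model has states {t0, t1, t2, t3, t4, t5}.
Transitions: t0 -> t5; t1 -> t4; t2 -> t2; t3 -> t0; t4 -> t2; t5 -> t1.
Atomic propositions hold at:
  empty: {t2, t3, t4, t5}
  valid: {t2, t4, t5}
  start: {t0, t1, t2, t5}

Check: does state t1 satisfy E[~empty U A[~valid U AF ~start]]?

Sat(~empty) = {t0, t1}
Sat(~valid) = {t0, t1, t3}
Sat(~start) = {t3, t4}
AF ~start: least fixpoint, start Z0 = {t3, t4}, add states with every successor in Z. Z1 = {t1, t3, t4}; Z2 = {t1, t3, t4, t5}; Z3 = {t0, t1, t3, t4, t5}; fixed.
Sat(AF ~start) = {t0, t1, t3, t4, t5}
A[~valid U AF ~start]: least fixpoint, start Z0 = Sat(AF ~start) = {t0, t1, t3, t4, t5}, add states in Sat(~valid) with every successor in Z. Already a fixed point.
Sat(A[~valid U AF ~start]) = {t0, t1, t3, t4, t5}
E[~empty U A[~valid U AF ~start]]: least fixpoint, start Z0 = Sat(A[~valid U AF ~start]) = {t0, t1, t3, t4, t5}, add states in Sat(~empty) with some successor in Z. Already a fixed point.
Sat(E[~empty U A[~valid U AF ~start]]) = {t0, t1, t3, t4, t5}
t1 ∈ Sat(E[~empty U A[~valid U AF ~start]]) = {t0, t1, t3, t4, t5}, so the formula holds at t1.

Yes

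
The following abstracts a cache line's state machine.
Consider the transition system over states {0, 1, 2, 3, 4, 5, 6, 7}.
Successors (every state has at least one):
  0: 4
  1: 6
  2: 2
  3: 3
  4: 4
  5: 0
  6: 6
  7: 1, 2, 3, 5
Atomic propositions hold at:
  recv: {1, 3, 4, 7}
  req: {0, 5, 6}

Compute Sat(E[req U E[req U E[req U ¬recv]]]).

Sat(¬recv) = {0, 2, 5, 6}
E[req U ¬recv]: least fixpoint, start Z0 = Sat(¬recv) = {0, 2, 5, 6}, add states in Sat(req) with some successor in Z. Already a fixed point.
Sat(E[req U ¬recv]) = {0, 2, 5, 6}
E[req U E[req U ¬recv]]: least fixpoint, start Z0 = Sat(E[req U ¬recv]) = {0, 2, 5, 6}, add states in Sat(req) with some successor in Z. Already a fixed point.
Sat(E[req U E[req U ¬recv]]) = {0, 2, 5, 6}
E[req U E[req U E[req U ¬recv]]]: least fixpoint, start Z0 = Sat(E[req U E[req U ¬recv]]) = {0, 2, 5, 6}, add states in Sat(req) with some successor in Z. Already a fixed point.
Sat(E[req U E[req U E[req U ¬recv]]]) = {0, 2, 5, 6}

{0, 2, 5, 6}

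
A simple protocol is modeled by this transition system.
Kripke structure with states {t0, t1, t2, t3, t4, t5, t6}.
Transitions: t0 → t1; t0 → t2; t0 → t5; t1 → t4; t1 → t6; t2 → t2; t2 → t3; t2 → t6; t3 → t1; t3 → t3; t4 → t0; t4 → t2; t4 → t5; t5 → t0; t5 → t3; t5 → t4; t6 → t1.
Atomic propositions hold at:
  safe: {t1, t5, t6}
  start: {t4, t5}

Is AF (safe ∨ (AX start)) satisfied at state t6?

Sat(AX start) = {s : every successor in {t4, t5}} = ∅
Sat(safe ∨ (AX start)) = {t1, t5, t6}
AF (safe ∨ (AX start)): least fixpoint, start Z0 = {t1, t5, t6}, add states with every successor in Z. Already a fixed point.
Sat(AF (safe ∨ (AX start))) = {t1, t5, t6}
t6 ∈ Sat(AF (safe ∨ (AX start))) = {t1, t5, t6}, so the formula holds at t6.

Yes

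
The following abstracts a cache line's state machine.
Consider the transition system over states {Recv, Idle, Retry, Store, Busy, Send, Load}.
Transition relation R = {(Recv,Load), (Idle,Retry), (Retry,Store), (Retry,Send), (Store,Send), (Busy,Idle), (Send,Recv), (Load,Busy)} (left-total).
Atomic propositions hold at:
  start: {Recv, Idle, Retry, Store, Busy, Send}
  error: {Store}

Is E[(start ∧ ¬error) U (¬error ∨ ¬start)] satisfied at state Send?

Yes

Sat(¬error) = {Recv, Idle, Retry, Busy, Send, Load}
Sat(start ∧ ¬error) = {Recv, Idle, Retry, Busy, Send}
Sat(¬start) = {Load}
Sat(¬error ∨ ¬start) = {Recv, Idle, Retry, Busy, Send, Load}
E[(start ∧ ¬error) U (¬error ∨ ¬start)]: least fixpoint, start Z0 = Sat((¬error ∨ ¬start)) = {Recv, Idle, Retry, Busy, Send, Load}, add states in Sat(start ∧ ¬error) with some successor in Z. Already a fixed point.
Sat(E[(start ∧ ¬error) U (¬error ∨ ¬start)]) = {Recv, Idle, Retry, Busy, Send, Load}
Send ∈ Sat(E[(start ∧ ¬error) U (¬error ∨ ¬start)]) = {Recv, Idle, Retry, Busy, Send, Load}, so the formula holds at Send.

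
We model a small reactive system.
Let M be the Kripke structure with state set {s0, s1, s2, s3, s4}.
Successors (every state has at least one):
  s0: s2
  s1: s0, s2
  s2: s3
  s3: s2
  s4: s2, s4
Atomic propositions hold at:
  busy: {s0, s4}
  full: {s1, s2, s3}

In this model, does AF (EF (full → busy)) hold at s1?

Sat(full → busy) = {s0, s4}
EF (full → busy): least fixpoint, start Z0 = {s0, s4}, add states with some successor in Z. Z1 = {s0, s1, s4}; fixed.
Sat(EF (full → busy)) = {s0, s1, s4}
AF (EF (full → busy)): least fixpoint, start Z0 = {s0, s1, s4}, add states with every successor in Z. Already a fixed point.
Sat(AF (EF (full → busy))) = {s0, s1, s4}
s1 ∈ Sat(AF (EF (full → busy))) = {s0, s1, s4}, so the formula holds at s1.

Yes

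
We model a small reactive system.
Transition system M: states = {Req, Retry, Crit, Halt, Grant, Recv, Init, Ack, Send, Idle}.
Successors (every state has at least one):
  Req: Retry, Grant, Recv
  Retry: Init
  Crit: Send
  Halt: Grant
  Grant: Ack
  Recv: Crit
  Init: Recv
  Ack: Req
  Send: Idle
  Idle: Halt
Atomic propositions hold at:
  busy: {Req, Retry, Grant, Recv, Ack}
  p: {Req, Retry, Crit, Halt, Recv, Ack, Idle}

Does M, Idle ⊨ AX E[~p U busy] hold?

No

Sat(~p) = {Grant, Init, Send}
E[~p U busy]: least fixpoint, start Z0 = Sat(busy) = {Req, Retry, Grant, Recv, Ack}, add states in Sat(~p) with some successor in Z. Z1 = {Req, Retry, Grant, Recv, Init, Ack}; fixed.
Sat(E[~p U busy]) = {Req, Retry, Grant, Recv, Init, Ack}
Sat(AX E[~p U busy]) = {s : every successor in {Req, Retry, Grant, Recv, Init, Ack}} = {Req, Retry, Halt, Grant, Init, Ack}
Idle ∉ Sat(AX E[~p U busy]) = {Req, Retry, Halt, Grant, Init, Ack}, so the formula does not hold at Idle.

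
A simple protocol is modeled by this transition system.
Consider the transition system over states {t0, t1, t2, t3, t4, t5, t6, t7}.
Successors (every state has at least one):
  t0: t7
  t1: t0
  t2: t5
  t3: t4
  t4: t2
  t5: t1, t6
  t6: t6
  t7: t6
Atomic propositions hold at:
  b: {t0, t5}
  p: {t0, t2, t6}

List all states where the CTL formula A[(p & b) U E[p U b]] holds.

Sat(p & b) = {t0}
E[p U b]: least fixpoint, start Z0 = Sat(b) = {t0, t5}, add states in Sat(p) with some successor in Z. Z1 = {t0, t2, t5}; fixed.
Sat(E[p U b]) = {t0, t2, t5}
A[(p & b) U E[p U b]]: least fixpoint, start Z0 = Sat(E[p U b]) = {t0, t2, t5}, add states in Sat(p & b) with every successor in Z. Already a fixed point.
Sat(A[(p & b) U E[p U b]]) = {t0, t2, t5}

{t0, t2, t5}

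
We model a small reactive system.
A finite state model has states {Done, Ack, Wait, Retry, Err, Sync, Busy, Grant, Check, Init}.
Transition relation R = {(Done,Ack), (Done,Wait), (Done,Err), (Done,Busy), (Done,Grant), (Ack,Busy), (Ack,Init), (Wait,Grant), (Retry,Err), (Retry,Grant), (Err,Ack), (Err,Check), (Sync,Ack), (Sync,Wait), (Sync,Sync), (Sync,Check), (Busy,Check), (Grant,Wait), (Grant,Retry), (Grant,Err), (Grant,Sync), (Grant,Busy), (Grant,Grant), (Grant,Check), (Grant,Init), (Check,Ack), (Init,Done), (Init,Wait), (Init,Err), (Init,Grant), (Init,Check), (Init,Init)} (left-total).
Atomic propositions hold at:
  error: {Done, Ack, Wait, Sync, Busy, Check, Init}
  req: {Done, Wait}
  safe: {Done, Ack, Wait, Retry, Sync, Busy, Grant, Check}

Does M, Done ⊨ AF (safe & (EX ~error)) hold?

Yes

Sat(~error) = {Retry, Err, Grant}
Sat(EX ~error) = {s : some successor in {Retry, Err, Grant}} = {Done, Wait, Retry, Grant, Init}
Sat(safe & (EX ~error)) = {Done, Wait, Retry, Grant}
AF (safe & (EX ~error)): least fixpoint, start Z0 = {Done, Wait, Retry, Grant}, add states with every successor in Z. Already a fixed point.
Sat(AF (safe & (EX ~error))) = {Done, Wait, Retry, Grant}
Done ∈ Sat(AF (safe & (EX ~error))) = {Done, Wait, Retry, Grant}, so the formula holds at Done.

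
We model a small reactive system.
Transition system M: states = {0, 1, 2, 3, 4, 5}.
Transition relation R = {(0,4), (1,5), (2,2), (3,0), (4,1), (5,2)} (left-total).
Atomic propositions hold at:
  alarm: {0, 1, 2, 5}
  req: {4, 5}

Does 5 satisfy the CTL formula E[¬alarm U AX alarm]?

Yes

Sat(¬alarm) = {3, 4}
Sat(AX alarm) = {s : every successor in {0, 1, 2, 5}} = {1, 2, 3, 4, 5}
E[¬alarm U AX alarm]: least fixpoint, start Z0 = Sat(AX alarm) = {1, 2, 3, 4, 5}, add states in Sat(¬alarm) with some successor in Z. Already a fixed point.
Sat(E[¬alarm U AX alarm]) = {1, 2, 3, 4, 5}
5 ∈ Sat(E[¬alarm U AX alarm]) = {1, 2, 3, 4, 5}, so the formula holds at 5.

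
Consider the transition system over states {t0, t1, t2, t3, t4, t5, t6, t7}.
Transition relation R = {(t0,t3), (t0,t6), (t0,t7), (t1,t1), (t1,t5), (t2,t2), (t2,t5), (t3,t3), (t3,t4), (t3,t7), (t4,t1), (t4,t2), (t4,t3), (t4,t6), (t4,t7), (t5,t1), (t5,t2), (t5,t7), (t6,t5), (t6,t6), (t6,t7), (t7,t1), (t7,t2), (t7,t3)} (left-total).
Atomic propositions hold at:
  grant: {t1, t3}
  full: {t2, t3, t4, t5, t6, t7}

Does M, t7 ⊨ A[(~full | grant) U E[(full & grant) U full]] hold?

Sat(~full) = {t0, t1}
Sat(~full | grant) = {t0, t1, t3}
Sat(full & grant) = {t3}
E[(full & grant) U full]: least fixpoint, start Z0 = Sat(full) = {t2, t3, t4, t5, t6, t7}, add states in Sat(full & grant) with some successor in Z. Already a fixed point.
Sat(E[(full & grant) U full]) = {t2, t3, t4, t5, t6, t7}
A[(~full | grant) U E[(full & grant) U full]]: least fixpoint, start Z0 = Sat(E[(full & grant) U full]) = {t2, t3, t4, t5, t6, t7}, add states in Sat(~full | grant) with every successor in Z. Z1 = {t0, t2, t3, t4, t5, t6, t7}; fixed.
Sat(A[(~full | grant) U E[(full & grant) U full]]) = {t0, t2, t3, t4, t5, t6, t7}
t7 ∈ Sat(A[(~full | grant) U E[(full & grant) U full]]) = {t0, t2, t3, t4, t5, t6, t7}, so the formula holds at t7.

Yes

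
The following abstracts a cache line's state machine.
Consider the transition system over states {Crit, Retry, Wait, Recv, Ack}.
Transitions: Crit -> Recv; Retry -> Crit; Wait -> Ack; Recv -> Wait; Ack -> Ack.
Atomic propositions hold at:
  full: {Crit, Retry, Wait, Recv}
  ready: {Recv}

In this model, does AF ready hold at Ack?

AF ready: least fixpoint, start Z0 = {Recv}, add states with every successor in Z. Z1 = {Crit, Recv}; Z2 = {Crit, Retry, Recv}; fixed.
Sat(AF ready) = {Crit, Retry, Recv}
Ack ∉ Sat(AF ready) = {Crit, Retry, Recv}, so the formula does not hold at Ack.

No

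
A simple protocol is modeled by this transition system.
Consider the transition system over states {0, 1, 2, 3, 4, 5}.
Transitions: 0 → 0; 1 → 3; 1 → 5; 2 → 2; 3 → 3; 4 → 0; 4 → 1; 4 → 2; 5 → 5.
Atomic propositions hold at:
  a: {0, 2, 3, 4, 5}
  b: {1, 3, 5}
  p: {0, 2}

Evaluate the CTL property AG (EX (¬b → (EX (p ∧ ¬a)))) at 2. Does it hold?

Sat(¬b) = {0, 2, 4}
Sat(¬a) = {1}
Sat(p ∧ ¬a) = ∅
Sat(EX (p ∧ ¬a)) = {s : some successor in ∅} = ∅
Sat(¬b → (EX (p ∧ ¬a))) = {1, 3, 5}
Sat(EX (¬b → (EX (p ∧ ¬a)))) = {s : some successor in {1, 3, 5}} = {1, 3, 4, 5}
AG (EX (¬b → (EX (p ∧ ¬a)))): greatest fixpoint, start Z0 = {1, 3, 4, 5}, keep only states in Sat with every successor in Z. Z1 = {1, 3, 5}; fixed.
Sat(AG (EX (¬b → (EX (p ∧ ¬a))))) = {1, 3, 5}
2 ∉ Sat(AG (EX (¬b → (EX (p ∧ ¬a))))) = {1, 3, 5}, so the formula does not hold at 2.

No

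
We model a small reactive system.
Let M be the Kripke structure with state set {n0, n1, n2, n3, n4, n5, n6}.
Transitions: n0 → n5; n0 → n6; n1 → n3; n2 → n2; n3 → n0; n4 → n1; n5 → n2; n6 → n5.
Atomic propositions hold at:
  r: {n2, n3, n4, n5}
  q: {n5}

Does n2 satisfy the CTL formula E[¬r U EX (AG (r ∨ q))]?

Yes

Sat(¬r) = {n0, n1, n6}
Sat(r ∨ q) = {n2, n3, n4, n5}
AG (r ∨ q): greatest fixpoint, start Z0 = {n2, n3, n4, n5}, keep only states in Sat with every successor in Z. Z1 = {n2, n5}; fixed.
Sat(AG (r ∨ q)) = {n2, n5}
Sat(EX (AG (r ∨ q))) = {s : some successor in {n2, n5}} = {n0, n2, n5, n6}
E[¬r U EX (AG (r ∨ q))]: least fixpoint, start Z0 = Sat(EX (AG (r ∨ q))) = {n0, n2, n5, n6}, add states in Sat(¬r) with some successor in Z. Already a fixed point.
Sat(E[¬r U EX (AG (r ∨ q))]) = {n0, n2, n5, n6}
n2 ∈ Sat(E[¬r U EX (AG (r ∨ q))]) = {n0, n2, n5, n6}, so the formula holds at n2.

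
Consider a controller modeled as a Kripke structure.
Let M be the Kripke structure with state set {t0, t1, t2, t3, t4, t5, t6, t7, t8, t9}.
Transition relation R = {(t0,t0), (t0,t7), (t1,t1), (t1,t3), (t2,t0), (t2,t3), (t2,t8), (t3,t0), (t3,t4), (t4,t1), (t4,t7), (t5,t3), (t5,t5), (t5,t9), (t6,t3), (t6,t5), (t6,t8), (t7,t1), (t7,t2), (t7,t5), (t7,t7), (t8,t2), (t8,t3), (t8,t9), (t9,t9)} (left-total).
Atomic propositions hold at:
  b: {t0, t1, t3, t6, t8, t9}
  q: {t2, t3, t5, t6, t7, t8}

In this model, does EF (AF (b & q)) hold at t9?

Sat(b & q) = {t3, t6, t8}
AF (b & q): least fixpoint, start Z0 = {t3, t6, t8}, add states with every successor in Z. Already a fixed point.
Sat(AF (b & q)) = {t3, t6, t8}
EF (AF (b & q)): least fixpoint, start Z0 = {t3, t6, t8}, add states with some successor in Z. Z1 = {t1, t2, t3, t5, t6, t8}; Z2 = {t1, t2, t3, t4, t5, t6, t7, t8}; Z3 = {t0, t1, t2, t3, t4, t5, t6, t7, t8}; fixed.
Sat(EF (AF (b & q))) = {t0, t1, t2, t3, t4, t5, t6, t7, t8}
t9 ∉ Sat(EF (AF (b & q))) = {t0, t1, t2, t3, t4, t5, t6, t7, t8}, so the formula does not hold at t9.

No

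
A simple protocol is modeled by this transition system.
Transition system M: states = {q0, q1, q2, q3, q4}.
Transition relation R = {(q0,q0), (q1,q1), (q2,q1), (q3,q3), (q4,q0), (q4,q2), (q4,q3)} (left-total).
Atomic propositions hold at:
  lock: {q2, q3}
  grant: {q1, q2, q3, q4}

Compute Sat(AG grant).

{q1, q2, q3}

AG grant: greatest fixpoint, start Z0 = {q1, q2, q3, q4}, keep only states in Sat with every successor in Z. Z1 = {q1, q2, q3}; fixed.
Sat(AG grant) = {q1, q2, q3}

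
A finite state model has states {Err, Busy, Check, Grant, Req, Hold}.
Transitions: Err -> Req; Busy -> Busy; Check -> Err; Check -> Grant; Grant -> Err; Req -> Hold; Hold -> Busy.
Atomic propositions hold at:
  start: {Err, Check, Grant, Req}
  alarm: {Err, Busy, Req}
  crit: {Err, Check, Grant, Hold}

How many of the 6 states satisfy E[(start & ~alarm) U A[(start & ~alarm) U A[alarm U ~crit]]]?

5

Sat(~alarm) = {Check, Grant, Hold}
Sat(start & ~alarm) = {Check, Grant}
Sat(~crit) = {Busy, Req}
A[alarm U ~crit]: least fixpoint, start Z0 = Sat(~crit) = {Busy, Req}, add states in Sat(alarm) with every successor in Z. Z1 = {Err, Busy, Req}; fixed.
Sat(A[alarm U ~crit]) = {Err, Busy, Req}
A[(start & ~alarm) U A[alarm U ~crit]]: least fixpoint, start Z0 = Sat(A[alarm U ~crit]) = {Err, Busy, Req}, add states in Sat(start & ~alarm) with every successor in Z. Z1 = {Err, Busy, Grant, Req}; Z2 = {Err, Busy, Check, Grant, Req}; fixed.
Sat(A[(start & ~alarm) U A[alarm U ~crit]]) = {Err, Busy, Check, Grant, Req}
E[(start & ~alarm) U A[(start & ~alarm) U A[alarm U ~crit]]]: least fixpoint, start Z0 = Sat(A[(start & ~alarm) U A[alarm U ~crit]]) = {Err, Busy, Check, Grant, Req}, add states in Sat(start & ~alarm) with some successor in Z. Already a fixed point.
Sat(E[(start & ~alarm) U A[(start & ~alarm) U A[alarm U ~crit]]]) = {Err, Busy, Check, Grant, Req}
|Sat(E[(start & ~alarm) U A[(start & ~alarm) U A[alarm U ~crit]]])| = |{Err, Busy, Check, Grant, Req}| = 5.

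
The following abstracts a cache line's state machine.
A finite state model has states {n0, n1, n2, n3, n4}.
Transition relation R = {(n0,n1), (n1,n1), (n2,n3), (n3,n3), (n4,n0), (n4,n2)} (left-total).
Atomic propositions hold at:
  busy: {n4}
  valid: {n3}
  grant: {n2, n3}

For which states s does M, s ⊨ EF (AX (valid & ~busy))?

Sat(~busy) = {n0, n1, n2, n3}
Sat(valid & ~busy) = {n3}
Sat(AX (valid & ~busy)) = {s : every successor in {n3}} = {n2, n3}
EF (AX (valid & ~busy)): least fixpoint, start Z0 = {n2, n3}, add states with some successor in Z. Z1 = {n2, n3, n4}; fixed.
Sat(EF (AX (valid & ~busy))) = {n2, n3, n4}

{n2, n3, n4}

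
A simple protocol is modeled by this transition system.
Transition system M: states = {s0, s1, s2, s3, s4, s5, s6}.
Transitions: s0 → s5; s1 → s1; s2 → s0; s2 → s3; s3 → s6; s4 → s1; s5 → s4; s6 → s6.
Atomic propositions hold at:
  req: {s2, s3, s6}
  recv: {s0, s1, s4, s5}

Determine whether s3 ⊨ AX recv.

No

Sat(AX recv) = {s : every successor in {s0, s1, s4, s5}} = {s0, s1, s4, s5}
s3 ∉ Sat(AX recv) = {s0, s1, s4, s5}, so the formula does not hold at s3.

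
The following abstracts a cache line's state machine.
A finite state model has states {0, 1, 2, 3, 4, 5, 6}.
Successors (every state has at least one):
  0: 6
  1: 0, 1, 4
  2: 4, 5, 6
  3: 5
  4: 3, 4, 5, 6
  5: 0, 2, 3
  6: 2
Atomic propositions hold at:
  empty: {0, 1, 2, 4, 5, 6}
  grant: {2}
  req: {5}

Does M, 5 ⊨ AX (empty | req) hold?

No

Sat(empty | req) = {0, 1, 2, 4, 5, 6}
Sat(AX (empty | req)) = {s : every successor in {0, 1, 2, 4, 5, 6}} = {0, 1, 2, 3, 6}
5 ∉ Sat(AX (empty | req)) = {0, 1, 2, 3, 6}, so the formula does not hold at 5.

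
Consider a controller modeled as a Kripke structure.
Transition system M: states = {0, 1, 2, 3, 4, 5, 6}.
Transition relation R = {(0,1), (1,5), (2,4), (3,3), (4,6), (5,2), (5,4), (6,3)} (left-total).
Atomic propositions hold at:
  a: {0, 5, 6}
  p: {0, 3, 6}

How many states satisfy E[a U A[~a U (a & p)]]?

5

Sat(~a) = {1, 2, 3, 4}
Sat(a & p) = {0, 6}
A[~a U (a & p)]: least fixpoint, start Z0 = Sat((a & p)) = {0, 6}, add states in Sat(~a) with every successor in Z. Z1 = {0, 4, 6}; Z2 = {0, 2, 4, 6}; fixed.
Sat(A[~a U (a & p)]) = {0, 2, 4, 6}
E[a U A[~a U (a & p)]]: least fixpoint, start Z0 = Sat(A[~a U (a & p)]) = {0, 2, 4, 6}, add states in Sat(a) with some successor in Z. Z1 = {0, 2, 4, 5, 6}; fixed.
Sat(E[a U A[~a U (a & p)]]) = {0, 2, 4, 5, 6}
|Sat(E[a U A[~a U (a & p)]])| = |{0, 2, 4, 5, 6}| = 5.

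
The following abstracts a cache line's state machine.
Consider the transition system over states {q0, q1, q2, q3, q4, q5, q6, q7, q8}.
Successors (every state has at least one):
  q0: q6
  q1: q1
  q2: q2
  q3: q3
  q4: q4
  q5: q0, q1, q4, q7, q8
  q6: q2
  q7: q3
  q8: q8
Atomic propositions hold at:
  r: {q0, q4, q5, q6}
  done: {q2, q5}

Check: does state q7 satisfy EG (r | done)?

Sat(r | done) = {q0, q2, q4, q5, q6}
EG (r | done): greatest fixpoint, start Z0 = {q0, q2, q4, q5, q6}, keep only states in Sat with some successor in Z. Already a fixed point.
Sat(EG (r | done)) = {q0, q2, q4, q5, q6}
q7 ∉ Sat(EG (r | done)) = {q0, q2, q4, q5, q6}, so the formula does not hold at q7.

No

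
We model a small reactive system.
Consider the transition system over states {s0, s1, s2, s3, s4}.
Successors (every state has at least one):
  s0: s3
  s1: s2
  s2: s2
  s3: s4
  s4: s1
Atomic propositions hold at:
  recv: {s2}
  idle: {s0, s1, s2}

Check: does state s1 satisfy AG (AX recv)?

Yes

Sat(AX recv) = {s : every successor in {s2}} = {s1, s2}
AG (AX recv): greatest fixpoint, start Z0 = {s1, s2}, keep only states in Sat with every successor in Z. Already a fixed point.
Sat(AG (AX recv)) = {s1, s2}
s1 ∈ Sat(AG (AX recv)) = {s1, s2}, so the formula holds at s1.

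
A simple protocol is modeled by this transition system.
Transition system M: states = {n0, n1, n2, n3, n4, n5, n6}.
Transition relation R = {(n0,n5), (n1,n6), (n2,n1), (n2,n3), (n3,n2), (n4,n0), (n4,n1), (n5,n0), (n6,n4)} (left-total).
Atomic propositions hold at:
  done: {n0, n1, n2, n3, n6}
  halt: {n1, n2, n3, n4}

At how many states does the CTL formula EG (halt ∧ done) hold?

Sat(halt ∧ done) = {n1, n2, n3}
EG (halt ∧ done): greatest fixpoint, start Z0 = {n1, n2, n3}, keep only states in Sat with some successor in Z. Z1 = {n2, n3}; fixed.
Sat(EG (halt ∧ done)) = {n2, n3}
|Sat(EG (halt ∧ done))| = |{n2, n3}| = 2.

2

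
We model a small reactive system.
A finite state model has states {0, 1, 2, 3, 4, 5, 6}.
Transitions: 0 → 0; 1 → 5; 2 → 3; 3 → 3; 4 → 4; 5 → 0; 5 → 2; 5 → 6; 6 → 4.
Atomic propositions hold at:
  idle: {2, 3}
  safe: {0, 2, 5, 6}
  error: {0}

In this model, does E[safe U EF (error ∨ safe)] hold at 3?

No

Sat(error ∨ safe) = {0, 2, 5, 6}
EF (error ∨ safe): least fixpoint, start Z0 = {0, 2, 5, 6}, add states with some successor in Z. Z1 = {0, 1, 2, 5, 6}; fixed.
Sat(EF (error ∨ safe)) = {0, 1, 2, 5, 6}
E[safe U EF (error ∨ safe)]: least fixpoint, start Z0 = Sat(EF (error ∨ safe)) = {0, 1, 2, 5, 6}, add states in Sat(safe) with some successor in Z. Already a fixed point.
Sat(E[safe U EF (error ∨ safe)]) = {0, 1, 2, 5, 6}
3 ∉ Sat(E[safe U EF (error ∨ safe)]) = {0, 1, 2, 5, 6}, so the formula does not hold at 3.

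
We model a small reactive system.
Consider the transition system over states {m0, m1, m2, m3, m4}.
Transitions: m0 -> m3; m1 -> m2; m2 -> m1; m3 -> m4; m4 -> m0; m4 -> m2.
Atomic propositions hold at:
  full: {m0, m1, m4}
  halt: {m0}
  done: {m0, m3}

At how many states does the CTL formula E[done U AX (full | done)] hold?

Sat(full | done) = {m0, m1, m3, m4}
Sat(AX (full | done)) = {s : every successor in {m0, m1, m3, m4}} = {m0, m2, m3}
E[done U AX (full | done)]: least fixpoint, start Z0 = Sat(AX (full | done)) = {m0, m2, m3}, add states in Sat(done) with some successor in Z. Already a fixed point.
Sat(E[done U AX (full | done)]) = {m0, m2, m3}
|Sat(E[done U AX (full | done)])| = |{m0, m2, m3}| = 3.

3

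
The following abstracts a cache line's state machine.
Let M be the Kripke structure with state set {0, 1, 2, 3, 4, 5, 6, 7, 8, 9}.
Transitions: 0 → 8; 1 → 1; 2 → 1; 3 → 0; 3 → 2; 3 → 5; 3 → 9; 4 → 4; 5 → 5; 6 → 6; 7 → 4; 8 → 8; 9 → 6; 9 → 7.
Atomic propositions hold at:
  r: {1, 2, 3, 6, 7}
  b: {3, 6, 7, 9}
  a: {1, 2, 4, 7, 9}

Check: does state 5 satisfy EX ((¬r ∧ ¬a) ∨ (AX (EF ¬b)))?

Sat(¬r) = {0, 4, 5, 8, 9}
Sat(¬a) = {0, 3, 5, 6, 8}
Sat(¬r ∧ ¬a) = {0, 5, 8}
Sat(¬b) = {0, 1, 2, 4, 5, 8}
EF ¬b: least fixpoint, start Z0 = {0, 1, 2, 4, 5, 8}, add states with some successor in Z. Z1 = {0, 1, 2, 3, 4, 5, 7, 8}; Z2 = {0, 1, 2, 3, 4, 5, 7, 8, 9}; fixed.
Sat(EF ¬b) = {0, 1, 2, 3, 4, 5, 7, 8, 9}
Sat(AX (EF ¬b)) = {s : every successor in {0, 1, 2, 3, 4, 5, 7, 8, 9}} = {0, 1, 2, 3, 4, 5, 7, 8}
Sat((¬r ∧ ¬a) ∨ (AX (EF ¬b))) = {0, 1, 2, 3, 4, 5, 7, 8}
Sat(EX ((¬r ∧ ¬a) ∨ (AX (EF ¬b)))) = {s : some successor in {0, 1, 2, 3, 4, 5, 7, 8}} = {0, 1, 2, 3, 4, 5, 7, 8, 9}
5 ∈ Sat(EX ((¬r ∧ ¬a) ∨ (AX (EF ¬b)))) = {0, 1, 2, 3, 4, 5, 7, 8, 9}, so the formula holds at 5.

Yes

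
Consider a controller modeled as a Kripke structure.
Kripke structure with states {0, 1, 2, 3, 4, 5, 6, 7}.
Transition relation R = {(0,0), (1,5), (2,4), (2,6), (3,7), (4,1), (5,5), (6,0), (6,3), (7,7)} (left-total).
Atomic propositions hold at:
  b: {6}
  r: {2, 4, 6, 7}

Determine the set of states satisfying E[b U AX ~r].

{0, 1, 4, 5, 6}

Sat(~r) = {0, 1, 3, 5}
Sat(AX ~r) = {s : every successor in {0, 1, 3, 5}} = {0, 1, 4, 5, 6}
E[b U AX ~r]: least fixpoint, start Z0 = Sat(AX ~r) = {0, 1, 4, 5, 6}, add states in Sat(b) with some successor in Z. Already a fixed point.
Sat(E[b U AX ~r]) = {0, 1, 4, 5, 6}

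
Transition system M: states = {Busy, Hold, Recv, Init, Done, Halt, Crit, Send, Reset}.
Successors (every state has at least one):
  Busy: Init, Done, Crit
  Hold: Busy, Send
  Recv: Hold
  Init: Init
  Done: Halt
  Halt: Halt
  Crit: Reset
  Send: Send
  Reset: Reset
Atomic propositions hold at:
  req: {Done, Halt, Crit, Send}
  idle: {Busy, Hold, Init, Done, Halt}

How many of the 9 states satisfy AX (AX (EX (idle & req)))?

2

Sat(idle & req) = {Done, Halt}
Sat(EX (idle & req)) = {s : some successor in {Done, Halt}} = {Busy, Done, Halt}
Sat(AX (EX (idle & req))) = {s : every successor in {Busy, Done, Halt}} = {Done, Halt}
Sat(AX (AX (EX (idle & req)))) = {s : every successor in {Done, Halt}} = {Done, Halt}
|Sat(AX (AX (EX (idle & req))))| = |{Done, Halt}| = 2.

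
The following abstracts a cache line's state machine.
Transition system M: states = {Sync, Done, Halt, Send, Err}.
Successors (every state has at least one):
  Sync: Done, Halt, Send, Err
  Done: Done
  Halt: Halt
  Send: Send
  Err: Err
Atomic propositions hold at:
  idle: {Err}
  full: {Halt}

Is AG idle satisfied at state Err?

AG idle: greatest fixpoint, start Z0 = {Err}, keep only states in Sat with every successor in Z. Already a fixed point.
Sat(AG idle) = {Err}
Err ∈ Sat(AG idle) = {Err}, so the formula holds at Err.

Yes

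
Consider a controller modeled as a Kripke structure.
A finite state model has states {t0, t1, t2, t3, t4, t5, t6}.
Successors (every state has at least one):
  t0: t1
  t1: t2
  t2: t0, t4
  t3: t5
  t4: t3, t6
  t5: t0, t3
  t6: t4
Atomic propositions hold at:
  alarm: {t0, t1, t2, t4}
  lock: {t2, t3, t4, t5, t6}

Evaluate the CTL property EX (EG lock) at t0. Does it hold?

EG lock: greatest fixpoint, start Z0 = {t2, t3, t4, t5, t6}, keep only states in Sat with some successor in Z. Already a fixed point.
Sat(EG lock) = {t2, t3, t4, t5, t6}
Sat(EX (EG lock)) = {s : some successor in {t2, t3, t4, t5, t6}} = {t1, t2, t3, t4, t5, t6}
t0 ∉ Sat(EX (EG lock)) = {t1, t2, t3, t4, t5, t6}, so the formula does not hold at t0.

No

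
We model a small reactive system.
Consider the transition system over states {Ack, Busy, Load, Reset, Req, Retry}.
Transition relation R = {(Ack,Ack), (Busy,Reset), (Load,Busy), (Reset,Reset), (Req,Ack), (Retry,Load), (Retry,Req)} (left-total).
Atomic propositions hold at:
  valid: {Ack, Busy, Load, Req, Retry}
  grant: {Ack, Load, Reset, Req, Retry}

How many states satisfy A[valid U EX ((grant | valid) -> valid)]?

4

Sat(grant | valid) = {Ack, Busy, Load, Reset, Req, Retry}
Sat((grant | valid) -> valid) = {Ack, Busy, Load, Req, Retry}
Sat(EX ((grant | valid) -> valid)) = {s : some successor in {Ack, Busy, Load, Req, Retry}} = {Ack, Load, Req, Retry}
A[valid U EX ((grant | valid) -> valid)]: least fixpoint, start Z0 = Sat(EX ((grant | valid) -> valid)) = {Ack, Load, Req, Retry}, add states in Sat(valid) with every successor in Z. Already a fixed point.
Sat(A[valid U EX ((grant | valid) -> valid)]) = {Ack, Load, Req, Retry}
|Sat(A[valid U EX ((grant | valid) -> valid)])| = |{Ack, Load, Req, Retry}| = 4.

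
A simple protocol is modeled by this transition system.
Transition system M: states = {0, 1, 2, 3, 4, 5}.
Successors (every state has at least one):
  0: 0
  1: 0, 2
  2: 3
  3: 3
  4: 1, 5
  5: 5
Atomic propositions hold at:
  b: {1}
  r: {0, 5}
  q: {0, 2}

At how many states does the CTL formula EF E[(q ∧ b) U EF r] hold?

4

Sat(q ∧ b) = ∅
EF r: least fixpoint, start Z0 = {0, 5}, add states with some successor in Z. Z1 = {0, 1, 4, 5}; fixed.
Sat(EF r) = {0, 1, 4, 5}
E[(q ∧ b) U EF r]: least fixpoint, start Z0 = Sat(EF r) = {0, 1, 4, 5}, add states in Sat(q ∧ b) with some successor in Z. Already a fixed point.
Sat(E[(q ∧ b) U EF r]) = {0, 1, 4, 5}
EF E[(q ∧ b) U EF r]: least fixpoint, start Z0 = {0, 1, 4, 5}, add states with some successor in Z. Already a fixed point.
Sat(EF E[(q ∧ b) U EF r]) = {0, 1, 4, 5}
|Sat(EF E[(q ∧ b) U EF r])| = |{0, 1, 4, 5}| = 4.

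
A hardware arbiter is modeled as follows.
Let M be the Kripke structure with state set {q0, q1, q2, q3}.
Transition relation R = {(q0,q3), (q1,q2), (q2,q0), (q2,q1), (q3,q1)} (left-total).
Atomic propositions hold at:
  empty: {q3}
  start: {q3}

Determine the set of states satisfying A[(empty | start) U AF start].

Sat(empty | start) = {q3}
AF start: least fixpoint, start Z0 = {q3}, add states with every successor in Z. Z1 = {q0, q3}; fixed.
Sat(AF start) = {q0, q3}
A[(empty | start) U AF start]: least fixpoint, start Z0 = Sat(AF start) = {q0, q3}, add states in Sat(empty | start) with every successor in Z. Already a fixed point.
Sat(A[(empty | start) U AF start]) = {q0, q3}

{q0, q3}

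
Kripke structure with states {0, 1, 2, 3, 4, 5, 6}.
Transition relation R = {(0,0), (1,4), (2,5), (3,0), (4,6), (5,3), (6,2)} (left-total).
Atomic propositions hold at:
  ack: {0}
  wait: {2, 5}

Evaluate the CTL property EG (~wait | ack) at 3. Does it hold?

Yes

Sat(~wait) = {0, 1, 3, 4, 6}
Sat(~wait | ack) = {0, 1, 3, 4, 6}
EG (~wait | ack): greatest fixpoint, start Z0 = {0, 1, 3, 4, 6}, keep only states in Sat with some successor in Z. Z1 = {0, 1, 3, 4}; Z2 = {0, 1, 3}; Z3 = {0, 3}; fixed.
Sat(EG (~wait | ack)) = {0, 3}
3 ∈ Sat(EG (~wait | ack)) = {0, 3}, so the formula holds at 3.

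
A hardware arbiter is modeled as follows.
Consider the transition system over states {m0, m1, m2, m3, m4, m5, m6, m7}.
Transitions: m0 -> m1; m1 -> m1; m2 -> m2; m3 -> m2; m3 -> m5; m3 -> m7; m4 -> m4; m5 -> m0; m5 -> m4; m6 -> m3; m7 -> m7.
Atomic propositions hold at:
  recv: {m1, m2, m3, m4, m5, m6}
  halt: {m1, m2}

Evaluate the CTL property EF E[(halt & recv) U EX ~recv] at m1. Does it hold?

Sat(halt & recv) = {m1, m2}
Sat(~recv) = {m0, m7}
Sat(EX ~recv) = {s : some successor in {m0, m7}} = {m3, m5, m7}
E[(halt & recv) U EX ~recv]: least fixpoint, start Z0 = Sat(EX ~recv) = {m3, m5, m7}, add states in Sat(halt & recv) with some successor in Z. Already a fixed point.
Sat(E[(halt & recv) U EX ~recv]) = {m3, m5, m7}
EF E[(halt & recv) U EX ~recv]: least fixpoint, start Z0 = {m3, m5, m7}, add states with some successor in Z. Z1 = {m3, m5, m6, m7}; fixed.
Sat(EF E[(halt & recv) U EX ~recv]) = {m3, m5, m6, m7}
m1 ∉ Sat(EF E[(halt & recv) U EX ~recv]) = {m3, m5, m6, m7}, so the formula does not hold at m1.

No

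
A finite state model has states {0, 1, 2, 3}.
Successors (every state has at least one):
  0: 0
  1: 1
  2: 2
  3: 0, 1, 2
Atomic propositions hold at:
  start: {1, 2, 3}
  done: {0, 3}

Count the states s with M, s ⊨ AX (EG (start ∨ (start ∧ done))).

2

Sat(start ∧ done) = {3}
Sat(start ∨ (start ∧ done)) = {1, 2, 3}
EG (start ∨ (start ∧ done)): greatest fixpoint, start Z0 = {1, 2, 3}, keep only states in Sat with some successor in Z. Already a fixed point.
Sat(EG (start ∨ (start ∧ done))) = {1, 2, 3}
Sat(AX (EG (start ∨ (start ∧ done)))) = {s : every successor in {1, 2, 3}} = {1, 2}
|Sat(AX (EG (start ∨ (start ∧ done))))| = |{1, 2}| = 2.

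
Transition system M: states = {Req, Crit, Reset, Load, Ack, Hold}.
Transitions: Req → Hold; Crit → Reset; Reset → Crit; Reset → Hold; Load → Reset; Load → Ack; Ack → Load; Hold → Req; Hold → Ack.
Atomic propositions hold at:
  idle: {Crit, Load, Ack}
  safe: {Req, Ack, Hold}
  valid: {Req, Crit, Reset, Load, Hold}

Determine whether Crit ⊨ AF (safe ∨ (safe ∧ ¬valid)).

Sat(¬valid) = {Ack}
Sat(safe ∧ ¬valid) = {Ack}
Sat(safe ∨ (safe ∧ ¬valid)) = {Req, Ack, Hold}
AF (safe ∨ (safe ∧ ¬valid)): least fixpoint, start Z0 = {Req, Ack, Hold}, add states with every successor in Z. Already a fixed point.
Sat(AF (safe ∨ (safe ∧ ¬valid))) = {Req, Ack, Hold}
Crit ∉ Sat(AF (safe ∨ (safe ∧ ¬valid))) = {Req, Ack, Hold}, so the formula does not hold at Crit.

No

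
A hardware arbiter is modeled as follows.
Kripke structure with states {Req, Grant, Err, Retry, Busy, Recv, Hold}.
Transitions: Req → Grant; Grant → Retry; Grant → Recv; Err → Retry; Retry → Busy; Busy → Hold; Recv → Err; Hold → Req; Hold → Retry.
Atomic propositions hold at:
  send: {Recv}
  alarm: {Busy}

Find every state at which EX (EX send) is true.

Sat(EX send) = {s : some successor in {Recv}} = {Grant}
Sat(EX (EX send)) = {s : some successor in {Grant}} = {Req}

{Req}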